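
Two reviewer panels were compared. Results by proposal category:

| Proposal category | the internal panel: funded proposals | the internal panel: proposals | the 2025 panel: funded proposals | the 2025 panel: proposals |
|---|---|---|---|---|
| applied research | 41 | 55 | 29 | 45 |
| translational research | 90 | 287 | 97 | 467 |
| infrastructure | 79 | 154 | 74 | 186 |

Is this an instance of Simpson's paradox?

No

Applied research: the internal panel 41/55 = 74.5%, the 2025 panel 29/45 = 64.4% → the internal panel
Translational research: the internal panel 90/287 = 31.4%, the 2025 panel 97/467 = 20.8% → the internal panel
Infrastructure: the internal panel 79/154 = 51.3%, the 2025 panel 74/186 = 39.8% → the internal panel
Overall: the internal panel 210/496 = 42.3%, the 2025 panel 200/698 = 28.7% → the internal panel
The internal panel wins overall and in every proposal group — no reversal.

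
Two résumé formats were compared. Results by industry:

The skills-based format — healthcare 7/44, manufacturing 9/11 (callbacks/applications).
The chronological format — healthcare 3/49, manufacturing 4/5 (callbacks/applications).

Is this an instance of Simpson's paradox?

Healthcare: the skills-based format 7/44 = 15.9%, the chronological format 3/49 = 6.1% → the skills-based format
Manufacturing: the skills-based format 9/11 = 81.8%, the chronological format 4/5 = 80.0% → the skills-based format
Overall: the skills-based format 16/55 = 29.1%, the chronological format 7/54 = 13.0% → the skills-based format
The skills-based format wins overall and in every industry group — no reversal.

No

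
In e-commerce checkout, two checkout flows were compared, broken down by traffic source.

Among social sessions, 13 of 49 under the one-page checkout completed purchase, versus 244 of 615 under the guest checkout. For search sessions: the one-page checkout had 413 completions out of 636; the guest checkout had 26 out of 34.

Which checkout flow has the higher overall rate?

Social: the one-page checkout 13/49 = 26.5%, the guest checkout 244/615 = 39.7% → the guest checkout
Search: the one-page checkout 413/636 = 64.9%, the guest checkout 26/34 = 76.5% → the guest checkout
Overall: the one-page checkout 426/685 = 62.2%, the guest checkout 270/649 = 41.6% → the one-page checkout
(The guest checkout wins every traffic group but the one-page checkout wins overall — the guest checkout's sessions skew toward the low-rate social group.)

the one-page checkout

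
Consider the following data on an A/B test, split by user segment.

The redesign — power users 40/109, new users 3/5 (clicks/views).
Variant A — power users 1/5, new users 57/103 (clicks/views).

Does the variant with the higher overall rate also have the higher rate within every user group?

No

Power users: the redesign 40/109 = 36.7%, Variant A 1/5 = 20.0% → the redesign
New users: the redesign 3/5 = 60.0%, Variant A 57/103 = 55.3% → the redesign
Overall: the redesign 43/114 = 37.7%, Variant A 58/108 = 53.7% → Variant A
The redesign wins each user group but Variant A wins overall — the comparison reverses. The redesign's views skew toward power users, which has a lower base rate.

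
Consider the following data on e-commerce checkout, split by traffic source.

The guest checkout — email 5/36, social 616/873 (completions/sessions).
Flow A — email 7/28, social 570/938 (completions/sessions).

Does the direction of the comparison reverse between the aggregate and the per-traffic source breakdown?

No

Email: the guest checkout 5/36 = 13.9%, Flow A 7/28 = 25.0% → Flow A
Social: the guest checkout 616/873 = 70.6%, Flow A 570/938 = 60.8% → the guest checkout
Overall: the guest checkout 621/909 = 68.3%, Flow A 577/966 = 59.7% → the guest checkout
Neither sweeps: the guest checkout wins 1 of 2 groups, Flow A wins 1. The guest checkout wins overall but not every group — no Simpson reversal.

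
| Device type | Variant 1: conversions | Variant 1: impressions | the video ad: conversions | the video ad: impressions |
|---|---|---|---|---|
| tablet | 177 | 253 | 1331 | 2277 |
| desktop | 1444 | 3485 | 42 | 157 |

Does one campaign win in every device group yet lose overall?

Tablet: Variant 1 177/253 = 70.0%, the video ad 1331/2277 = 58.5% → Variant 1
Desktop: Variant 1 1444/3485 = 41.4%, the video ad 42/157 = 26.8% → Variant 1
Overall: Variant 1 1621/3738 = 43.4%, the video ad 1373/2434 = 56.4% → the video ad
Variant 1 wins each device group but the video ad wins overall — the comparison reverses. Variant 1's impressions skew toward desktop, which has a lower base rate.

Yes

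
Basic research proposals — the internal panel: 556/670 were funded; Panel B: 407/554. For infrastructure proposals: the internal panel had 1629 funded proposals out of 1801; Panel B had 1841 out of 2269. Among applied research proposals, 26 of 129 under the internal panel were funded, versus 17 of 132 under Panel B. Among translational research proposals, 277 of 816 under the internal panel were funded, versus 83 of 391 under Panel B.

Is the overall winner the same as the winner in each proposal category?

Yes

Basic research: the internal panel 556/670 = 83.0%, Panel B 407/554 = 73.5% → the internal panel
Infrastructure: the internal panel 1629/1801 = 90.4%, Panel B 1841/2269 = 81.1% → the internal panel
Applied research: the internal panel 26/129 = 20.2%, Panel B 17/132 = 12.9% → the internal panel
Translational research: the internal panel 277/816 = 33.9%, Panel B 83/391 = 21.2% → the internal panel
Overall: the internal panel 2488/3416 = 72.8%, Panel B 2348/3346 = 70.2% → the internal panel
The internal panel wins overall and in every proposal group — no reversal.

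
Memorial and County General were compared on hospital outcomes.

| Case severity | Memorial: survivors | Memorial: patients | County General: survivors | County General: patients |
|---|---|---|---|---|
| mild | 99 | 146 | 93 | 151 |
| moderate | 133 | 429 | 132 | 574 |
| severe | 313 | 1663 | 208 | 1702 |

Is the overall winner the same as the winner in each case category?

Mild: Memorial 99/146 = 67.8%, County General 93/151 = 61.6% → Memorial
Moderate: Memorial 133/429 = 31.0%, County General 132/574 = 23.0% → Memorial
Severe: Memorial 313/1663 = 18.8%, County General 208/1702 = 12.2% → Memorial
Overall: Memorial 545/2238 = 24.4%, County General 433/2427 = 17.8% → Memorial
Memorial wins overall and in every case group — no reversal.

Yes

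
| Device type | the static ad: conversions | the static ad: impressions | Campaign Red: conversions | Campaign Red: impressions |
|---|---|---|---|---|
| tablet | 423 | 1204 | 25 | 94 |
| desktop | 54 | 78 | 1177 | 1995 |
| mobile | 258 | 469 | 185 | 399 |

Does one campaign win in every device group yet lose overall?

Yes

Tablet: the static ad 423/1204 = 35.1%, Campaign Red 25/94 = 26.6% → the static ad
Desktop: the static ad 54/78 = 69.2%, Campaign Red 1177/1995 = 59.0% → the static ad
Mobile: the static ad 258/469 = 55.0%, Campaign Red 185/399 = 46.4% → the static ad
Overall: the static ad 735/1751 = 42.0%, Campaign Red 1387/2488 = 55.7% → Campaign Red
The static ad wins each device group but Campaign Red wins overall — the comparison reverses. The static ad's impressions skew toward tablet, which has a lower base rate.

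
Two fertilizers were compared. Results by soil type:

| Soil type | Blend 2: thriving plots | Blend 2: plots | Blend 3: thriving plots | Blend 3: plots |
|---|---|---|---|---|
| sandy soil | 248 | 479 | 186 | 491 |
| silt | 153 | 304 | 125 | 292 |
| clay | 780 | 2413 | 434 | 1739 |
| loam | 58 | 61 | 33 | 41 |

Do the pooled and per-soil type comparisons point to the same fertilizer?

Sandy soil: Blend 2 248/479 = 51.8%, Blend 3 186/491 = 37.9% → Blend 2
Silt: Blend 2 153/304 = 50.3%, Blend 3 125/292 = 42.8% → Blend 2
Clay: Blend 2 780/2413 = 32.3%, Blend 3 434/1739 = 25.0% → Blend 2
Loam: Blend 2 58/61 = 95.1%, Blend 3 33/41 = 80.5% → Blend 2
Overall: Blend 2 1239/3257 = 38.0%, Blend 3 778/2563 = 30.4% → Blend 2
Blend 2 wins overall and in every soil group — no reversal.

Yes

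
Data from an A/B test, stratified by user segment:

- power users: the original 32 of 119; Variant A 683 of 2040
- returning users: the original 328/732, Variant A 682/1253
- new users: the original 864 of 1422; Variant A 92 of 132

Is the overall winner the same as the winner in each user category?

Power users: the original 32/119 = 26.9%, Variant A 683/2040 = 33.5% → Variant A
Returning users: the original 328/732 = 44.8%, Variant A 682/1253 = 54.4% → Variant A
New users: the original 864/1422 = 60.8%, Variant A 92/132 = 69.7% → Variant A
Overall: the original 1224/2273 = 53.8%, Variant A 1457/3425 = 42.5% → the original
Variant A wins each user group but the original wins overall — the comparison reverses. Variant A's views skew toward power users, which has a lower base rate.

No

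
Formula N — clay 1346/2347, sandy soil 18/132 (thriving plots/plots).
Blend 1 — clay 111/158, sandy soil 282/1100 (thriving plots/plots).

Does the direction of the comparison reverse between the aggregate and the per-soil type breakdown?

Clay: Formula N 1346/2347 = 57.3%, Blend 1 111/158 = 70.3% → Blend 1
Sandy soil: Formula N 18/132 = 13.6%, Blend 1 282/1100 = 25.6% → Blend 1
Overall: Formula N 1364/2479 = 55.0%, Blend 1 393/1258 = 31.2% → Formula N
Blend 1 wins each soil group but Formula N wins overall — the comparison reverses. Blend 1's plots skew toward sandy soil, which has a lower base rate.

Yes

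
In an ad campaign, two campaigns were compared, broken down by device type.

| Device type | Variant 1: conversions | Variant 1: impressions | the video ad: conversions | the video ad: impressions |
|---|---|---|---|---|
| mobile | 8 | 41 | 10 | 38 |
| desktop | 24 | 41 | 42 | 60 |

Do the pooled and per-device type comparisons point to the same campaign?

Mobile: Variant 1 8/41 = 19.5%, the video ad 10/38 = 26.3% → the video ad
Desktop: Variant 1 24/41 = 58.5%, the video ad 42/60 = 70.0% → the video ad
Overall: Variant 1 32/82 = 39.0%, the video ad 52/98 = 53.1% → the video ad
The video ad wins overall and in every device group — no reversal.

Yes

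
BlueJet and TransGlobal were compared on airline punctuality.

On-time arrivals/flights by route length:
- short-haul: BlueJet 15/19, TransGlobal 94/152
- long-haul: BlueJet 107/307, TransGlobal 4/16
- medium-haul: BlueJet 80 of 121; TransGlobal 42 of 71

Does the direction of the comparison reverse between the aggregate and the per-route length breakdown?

Short-haul: BlueJet 15/19 = 78.9%, TransGlobal 94/152 = 61.8% → BlueJet
Long-haul: BlueJet 107/307 = 34.9%, TransGlobal 4/16 = 25.0% → BlueJet
Medium-haul: BlueJet 80/121 = 66.1%, TransGlobal 42/71 = 59.2% → BlueJet
Overall: BlueJet 202/447 = 45.2%, TransGlobal 140/239 = 58.6% → TransGlobal
BlueJet wins each route group but TransGlobal wins overall — the comparison reverses. BlueJet's flights skew toward long-haul, which has a lower base rate.

Yes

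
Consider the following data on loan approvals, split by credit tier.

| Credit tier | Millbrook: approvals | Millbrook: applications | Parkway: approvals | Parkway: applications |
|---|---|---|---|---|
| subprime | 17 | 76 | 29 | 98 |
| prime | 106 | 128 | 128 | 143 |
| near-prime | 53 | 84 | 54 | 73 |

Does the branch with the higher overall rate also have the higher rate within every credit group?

Yes

Subprime: Millbrook 17/76 = 22.4%, Parkway 29/98 = 29.6% → Parkway
Prime: Millbrook 106/128 = 82.8%, Parkway 128/143 = 89.5% → Parkway
Near-prime: Millbrook 53/84 = 63.1%, Parkway 54/73 = 74.0% → Parkway
Overall: Millbrook 176/288 = 61.1%, Parkway 211/314 = 67.2% → Parkway
Parkway wins overall and in every credit group — no reversal.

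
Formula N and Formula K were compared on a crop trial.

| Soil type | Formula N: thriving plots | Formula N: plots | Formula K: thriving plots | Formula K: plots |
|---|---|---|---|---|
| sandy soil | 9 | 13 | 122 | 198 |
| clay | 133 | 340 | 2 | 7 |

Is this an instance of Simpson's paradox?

Yes

Sandy soil: Formula N 9/13 = 69.2%, Formula K 122/198 = 61.6% → Formula N
Clay: Formula N 133/340 = 39.1%, Formula K 2/7 = 28.6% → Formula N
Overall: Formula N 142/353 = 40.2%, Formula K 124/205 = 60.5% → Formula K
Formula N wins each soil group but Formula K wins overall — the comparison reverses. Formula N's plots skew toward clay, which has a lower base rate.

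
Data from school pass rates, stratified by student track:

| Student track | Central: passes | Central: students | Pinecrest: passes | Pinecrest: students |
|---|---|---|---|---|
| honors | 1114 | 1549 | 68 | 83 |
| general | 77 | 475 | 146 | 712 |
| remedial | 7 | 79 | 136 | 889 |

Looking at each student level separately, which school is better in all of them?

Pinecrest

Honors: Central 1114/1549 = 71.9%, Pinecrest 68/83 = 81.9% → Pinecrest
General: Central 77/475 = 16.2%, Pinecrest 146/712 = 20.5% → Pinecrest
Remedial: Central 7/79 = 8.9%, Pinecrest 136/889 = 15.3% → Pinecrest
Pinecrest has the higher rate in all 3 groups.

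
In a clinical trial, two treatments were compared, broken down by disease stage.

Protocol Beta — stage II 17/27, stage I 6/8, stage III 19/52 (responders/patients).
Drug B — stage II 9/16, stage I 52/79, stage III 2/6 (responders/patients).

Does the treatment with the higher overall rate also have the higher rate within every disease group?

Stage II: Protocol Beta 17/27 = 63.0%, Drug B 9/16 = 56.2% → Protocol Beta
Stage I: Protocol Beta 6/8 = 75.0%, Drug B 52/79 = 65.8% → Protocol Beta
Stage III: Protocol Beta 19/52 = 36.5%, Drug B 2/6 = 33.3% → Protocol Beta
Overall: Protocol Beta 42/87 = 48.3%, Drug B 63/101 = 62.4% → Drug B
Protocol Beta wins each disease group but Drug B wins overall — the comparison reverses. Protocol Beta's patients skew toward stage III, which has a lower base rate.

No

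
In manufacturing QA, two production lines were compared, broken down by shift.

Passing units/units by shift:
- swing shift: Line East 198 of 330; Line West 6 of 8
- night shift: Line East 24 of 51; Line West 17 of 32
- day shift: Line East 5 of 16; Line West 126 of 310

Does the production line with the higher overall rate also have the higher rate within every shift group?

Swing shift: Line East 198/330 = 60.0%, Line West 6/8 = 75.0% → Line West
Night shift: Line East 24/51 = 47.1%, Line West 17/32 = 53.1% → Line West
Day shift: Line East 5/16 = 31.2%, Line West 126/310 = 40.6% → Line West
Overall: Line East 227/397 = 57.2%, Line West 149/350 = 42.6% → Line East
Line West wins each shift group but Line East wins overall — the comparison reverses. Line West's units skew toward day shift, which has a lower base rate.

No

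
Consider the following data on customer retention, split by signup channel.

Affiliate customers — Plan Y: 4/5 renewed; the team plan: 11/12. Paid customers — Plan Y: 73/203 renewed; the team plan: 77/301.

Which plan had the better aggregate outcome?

Affiliate: Plan Y 4/5 = 80.0%, the team plan 11/12 = 91.7% → the team plan
Paid: Plan Y 73/203 = 36.0%, the team plan 77/301 = 25.6% → Plan Y
Overall: Plan Y 77/208 = 37.0%, the team plan 88/313 = 28.1% → Plan Y
(Neither sweeps every signup group, but Plan Y has the higher pooled rate.)

Plan Y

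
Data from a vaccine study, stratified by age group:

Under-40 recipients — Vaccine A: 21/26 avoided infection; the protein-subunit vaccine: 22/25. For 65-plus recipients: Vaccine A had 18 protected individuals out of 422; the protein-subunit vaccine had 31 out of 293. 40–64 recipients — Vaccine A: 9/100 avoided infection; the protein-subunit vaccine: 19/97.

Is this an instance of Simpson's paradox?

No

Under-40: Vaccine A 21/26 = 80.8%, the protein-subunit vaccine 22/25 = 88.0% → the protein-subunit vaccine
65-plus: Vaccine A 18/422 = 4.3%, the protein-subunit vaccine 31/293 = 10.6% → the protein-subunit vaccine
40–64: Vaccine A 9/100 = 9.0%, the protein-subunit vaccine 19/97 = 19.6% → the protein-subunit vaccine
Overall: Vaccine A 48/548 = 8.8%, the protein-subunit vaccine 72/415 = 17.3% → the protein-subunit vaccine
The protein-subunit vaccine wins overall and in every age group — no reversal.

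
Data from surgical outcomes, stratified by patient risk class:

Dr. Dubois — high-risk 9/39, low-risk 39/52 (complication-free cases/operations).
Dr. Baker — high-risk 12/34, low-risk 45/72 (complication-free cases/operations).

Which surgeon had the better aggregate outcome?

High-risk: Dr. Dubois 9/39 = 23.1%, Dr. Baker 12/34 = 35.3% → Dr. Baker
Low-risk: Dr. Dubois 39/52 = 75.0%, Dr. Baker 45/72 = 62.5% → Dr. Dubois
Overall: Dr. Dubois 48/91 = 52.7%, Dr. Baker 57/106 = 53.8% → Dr. Baker
(Neither sweeps every patient risk group, but Dr. Baker has the higher pooled rate.)

Dr. Baker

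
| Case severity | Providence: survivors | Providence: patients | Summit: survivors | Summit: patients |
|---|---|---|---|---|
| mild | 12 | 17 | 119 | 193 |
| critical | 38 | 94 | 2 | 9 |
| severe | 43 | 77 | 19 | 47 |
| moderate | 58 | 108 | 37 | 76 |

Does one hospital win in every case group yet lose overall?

Mild: Providence 12/17 = 70.6%, Summit 119/193 = 61.7% → Providence
Critical: Providence 38/94 = 40.4%, Summit 2/9 = 22.2% → Providence
Severe: Providence 43/77 = 55.8%, Summit 19/47 = 40.4% → Providence
Moderate: Providence 58/108 = 53.7%, Summit 37/76 = 48.7% → Providence
Overall: Providence 151/296 = 51.0%, Summit 177/325 = 54.5% → Summit
Providence wins each case group but Summit wins overall — the comparison reverses. Providence's patients skew toward critical, which has a lower base rate.

Yes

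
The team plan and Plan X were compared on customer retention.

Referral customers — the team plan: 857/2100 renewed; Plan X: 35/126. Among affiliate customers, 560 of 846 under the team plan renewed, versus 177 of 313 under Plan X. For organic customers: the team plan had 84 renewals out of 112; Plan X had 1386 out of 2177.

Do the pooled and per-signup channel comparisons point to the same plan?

No

Referral: the team plan 857/2100 = 40.8%, Plan X 35/126 = 27.8% → the team plan
Affiliate: the team plan 560/846 = 66.2%, Plan X 177/313 = 56.5% → the team plan
Organic: the team plan 84/112 = 75.0%, Plan X 1386/2177 = 63.7% → the team plan
Overall: the team plan 1501/3058 = 49.1%, Plan X 1598/2616 = 61.1% → Plan X
The team plan wins each signup group but Plan X wins overall — the comparison reverses. The team plan's customers skew toward referral, which has a lower base rate.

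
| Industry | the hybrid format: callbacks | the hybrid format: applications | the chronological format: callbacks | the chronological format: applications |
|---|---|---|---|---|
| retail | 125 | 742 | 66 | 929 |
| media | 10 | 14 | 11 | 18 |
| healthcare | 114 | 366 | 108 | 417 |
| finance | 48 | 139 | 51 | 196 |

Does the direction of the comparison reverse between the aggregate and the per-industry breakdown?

No

Retail: the hybrid format 125/742 = 16.8%, the chronological format 66/929 = 7.1% → the hybrid format
Media: the hybrid format 10/14 = 71.4%, the chronological format 11/18 = 61.1% → the hybrid format
Healthcare: the hybrid format 114/366 = 31.1%, the chronological format 108/417 = 25.9% → the hybrid format
Finance: the hybrid format 48/139 = 34.5%, the chronological format 51/196 = 26.0% → the hybrid format
Overall: the hybrid format 297/1261 = 23.6%, the chronological format 236/1560 = 15.1% → the hybrid format
The hybrid format wins overall and in every industry group — no reversal.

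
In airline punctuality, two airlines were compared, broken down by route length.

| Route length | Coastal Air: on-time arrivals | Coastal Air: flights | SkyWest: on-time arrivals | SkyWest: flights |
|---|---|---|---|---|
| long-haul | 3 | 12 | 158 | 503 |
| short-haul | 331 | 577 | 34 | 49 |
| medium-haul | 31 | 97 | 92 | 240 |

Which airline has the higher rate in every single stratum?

SkyWest

Long-haul: Coastal Air 3/12 = 25.0%, SkyWest 158/503 = 31.4% → SkyWest
Short-haul: Coastal Air 331/577 = 57.4%, SkyWest 34/49 = 69.4% → SkyWest
Medium-haul: Coastal Air 31/97 = 32.0%, SkyWest 92/240 = 38.3% → SkyWest
SkyWest has the higher rate in all 3 groups.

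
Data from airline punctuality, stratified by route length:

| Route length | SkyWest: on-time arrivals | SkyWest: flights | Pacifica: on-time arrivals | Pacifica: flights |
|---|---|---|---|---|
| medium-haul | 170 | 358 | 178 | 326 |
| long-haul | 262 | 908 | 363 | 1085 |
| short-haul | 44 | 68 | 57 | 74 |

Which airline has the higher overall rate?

Pacifica

Medium-haul: SkyWest 170/358 = 47.5%, Pacifica 178/326 = 54.6% → Pacifica
Long-haul: SkyWest 262/908 = 28.9%, Pacifica 363/1085 = 33.5% → Pacifica
Short-haul: SkyWest 44/68 = 64.7%, Pacifica 57/74 = 77.0% → Pacifica
Overall: SkyWest 476/1334 = 35.7%, Pacifica 598/1485 = 40.3% → Pacifica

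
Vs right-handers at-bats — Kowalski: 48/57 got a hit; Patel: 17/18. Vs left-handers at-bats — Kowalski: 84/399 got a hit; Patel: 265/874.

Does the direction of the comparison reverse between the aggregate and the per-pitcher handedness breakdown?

No

Vs right-handers: Kowalski 48/57 = 84.2%, Patel 17/18 = 94.4% → Patel
Vs left-handers: Kowalski 84/399 = 21.1%, Patel 265/874 = 30.3% → Patel
Overall: Kowalski 132/456 = 28.9%, Patel 282/892 = 31.6% → Patel
Patel wins overall and in every pitcher group — no reversal.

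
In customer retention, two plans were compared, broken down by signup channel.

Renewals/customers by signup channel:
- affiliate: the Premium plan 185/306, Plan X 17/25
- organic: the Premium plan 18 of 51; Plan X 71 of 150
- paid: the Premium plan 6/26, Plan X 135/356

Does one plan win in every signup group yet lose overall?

Yes

Affiliate: the Premium plan 185/306 = 60.5%, Plan X 17/25 = 68.0% → Plan X
Organic: the Premium plan 18/51 = 35.3%, Plan X 71/150 = 47.3% → Plan X
Paid: the Premium plan 6/26 = 23.1%, Plan X 135/356 = 37.9% → Plan X
Overall: the Premium plan 209/383 = 54.6%, Plan X 223/531 = 42.0% → the Premium plan
Plan X wins each signup group but the Premium plan wins overall — the comparison reverses. Plan X's customers skew toward paid, which has a lower base rate.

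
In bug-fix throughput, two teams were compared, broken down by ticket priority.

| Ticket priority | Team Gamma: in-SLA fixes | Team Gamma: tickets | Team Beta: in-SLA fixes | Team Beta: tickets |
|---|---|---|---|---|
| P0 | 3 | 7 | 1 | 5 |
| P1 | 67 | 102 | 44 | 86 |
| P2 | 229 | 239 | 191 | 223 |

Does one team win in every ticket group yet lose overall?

P0: Team Gamma 3/7 = 42.9%, Team Beta 1/5 = 20.0% → Team Gamma
P1: Team Gamma 67/102 = 65.7%, Team Beta 44/86 = 51.2% → Team Gamma
P2: Team Gamma 229/239 = 95.8%, Team Beta 191/223 = 85.7% → Team Gamma
Overall: Team Gamma 299/348 = 85.9%, Team Beta 236/314 = 75.2% → Team Gamma
Team Gamma wins overall and in every ticket group — no reversal.

No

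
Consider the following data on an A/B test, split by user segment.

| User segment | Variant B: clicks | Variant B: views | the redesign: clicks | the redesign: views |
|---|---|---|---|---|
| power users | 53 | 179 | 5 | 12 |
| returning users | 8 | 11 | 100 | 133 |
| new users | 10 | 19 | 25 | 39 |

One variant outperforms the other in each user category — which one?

the redesign

Power users: Variant B 53/179 = 29.6%, the redesign 5/12 = 41.7% → the redesign
Returning users: Variant B 8/11 = 72.7%, the redesign 100/133 = 75.2% → the redesign
New users: Variant B 10/19 = 52.6%, the redesign 25/39 = 64.1% → the redesign
The redesign has the higher rate in all 3 groups.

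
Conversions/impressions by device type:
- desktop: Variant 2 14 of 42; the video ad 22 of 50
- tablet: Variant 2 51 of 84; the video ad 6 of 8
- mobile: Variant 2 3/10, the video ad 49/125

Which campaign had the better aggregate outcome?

Variant 2

Desktop: Variant 2 14/42 = 33.3%, the video ad 22/50 = 44.0% → the video ad
Tablet: Variant 2 51/84 = 60.7%, the video ad 6/8 = 75.0% → the video ad
Mobile: Variant 2 3/10 = 30.0%, the video ad 49/125 = 39.2% → the video ad
Overall: Variant 2 68/136 = 50.0%, the video ad 77/183 = 42.1% → Variant 2
(The video ad wins every device group but Variant 2 wins overall — the video ad's impressions skew toward the low-rate mobile group.)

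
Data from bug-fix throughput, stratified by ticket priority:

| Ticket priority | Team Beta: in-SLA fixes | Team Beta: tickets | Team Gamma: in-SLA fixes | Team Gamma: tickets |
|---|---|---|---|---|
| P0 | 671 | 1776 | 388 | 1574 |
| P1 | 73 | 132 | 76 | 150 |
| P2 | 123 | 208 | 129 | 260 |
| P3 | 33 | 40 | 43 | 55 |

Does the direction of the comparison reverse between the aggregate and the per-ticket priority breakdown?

P0: Team Beta 671/1776 = 37.8%, Team Gamma 388/1574 = 24.7% → Team Beta
P1: Team Beta 73/132 = 55.3%, Team Gamma 76/150 = 50.7% → Team Beta
P2: Team Beta 123/208 = 59.1%, Team Gamma 129/260 = 49.6% → Team Beta
P3: Team Beta 33/40 = 82.5%, Team Gamma 43/55 = 78.2% → Team Beta
Overall: Team Beta 900/2156 = 41.7%, Team Gamma 636/2039 = 31.2% → Team Beta
Team Beta wins overall and in every ticket group — no reversal.

No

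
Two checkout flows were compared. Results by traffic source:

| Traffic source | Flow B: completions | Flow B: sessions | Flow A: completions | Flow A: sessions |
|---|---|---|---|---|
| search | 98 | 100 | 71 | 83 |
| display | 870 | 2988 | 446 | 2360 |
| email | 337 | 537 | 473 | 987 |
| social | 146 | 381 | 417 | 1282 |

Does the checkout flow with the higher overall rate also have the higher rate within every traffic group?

Search: Flow B 98/100 = 98.0%, Flow A 71/83 = 85.5% → Flow B
Display: Flow B 870/2988 = 29.1%, Flow A 446/2360 = 18.9% → Flow B
Email: Flow B 337/537 = 62.8%, Flow A 473/987 = 47.9% → Flow B
Social: Flow B 146/381 = 38.3%, Flow A 417/1282 = 32.5% → Flow B
Overall: Flow B 1451/4006 = 36.2%, Flow A 1407/4712 = 29.9% → Flow B
Flow B wins overall and in every traffic group — no reversal.

Yes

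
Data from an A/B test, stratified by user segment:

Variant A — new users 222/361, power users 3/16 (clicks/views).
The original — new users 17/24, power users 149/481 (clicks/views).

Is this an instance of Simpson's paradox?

Yes

New users: Variant A 222/361 = 61.5%, the original 17/24 = 70.8% → the original
Power users: Variant A 3/16 = 18.8%, the original 149/481 = 31.0% → the original
Overall: Variant A 225/377 = 59.7%, the original 166/505 = 32.9% → Variant A
The original wins each user group but Variant A wins overall — the comparison reverses. The original's views skew toward power users, which has a lower base rate.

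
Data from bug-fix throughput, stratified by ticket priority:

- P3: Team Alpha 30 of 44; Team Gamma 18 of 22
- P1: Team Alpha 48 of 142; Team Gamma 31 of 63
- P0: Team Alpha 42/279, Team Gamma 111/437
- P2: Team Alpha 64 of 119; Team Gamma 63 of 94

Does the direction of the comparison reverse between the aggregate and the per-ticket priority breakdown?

P3: Team Alpha 30/44 = 68.2%, Team Gamma 18/22 = 81.8% → Team Gamma
P1: Team Alpha 48/142 = 33.8%, Team Gamma 31/63 = 49.2% → Team Gamma
P0: Team Alpha 42/279 = 15.1%, Team Gamma 111/437 = 25.4% → Team Gamma
P2: Team Alpha 64/119 = 53.8%, Team Gamma 63/94 = 67.0% → Team Gamma
Overall: Team Alpha 184/584 = 31.5%, Team Gamma 223/616 = 36.2% → Team Gamma
Team Gamma wins overall and in every ticket group — no reversal.

No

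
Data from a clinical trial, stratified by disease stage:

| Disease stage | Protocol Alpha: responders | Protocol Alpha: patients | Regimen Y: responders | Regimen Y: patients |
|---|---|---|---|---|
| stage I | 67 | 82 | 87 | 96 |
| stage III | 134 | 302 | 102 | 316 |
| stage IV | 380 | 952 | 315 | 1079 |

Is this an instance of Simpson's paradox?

No

Stage I: Protocol Alpha 67/82 = 81.7%, Regimen Y 87/96 = 90.6% → Regimen Y
Stage III: Protocol Alpha 134/302 = 44.4%, Regimen Y 102/316 = 32.3% → Protocol Alpha
Stage IV: Protocol Alpha 380/952 = 39.9%, Regimen Y 315/1079 = 29.2% → Protocol Alpha
Overall: Protocol Alpha 581/1336 = 43.5%, Regimen Y 504/1491 = 33.8% → Protocol Alpha
Neither sweeps: Protocol Alpha wins 2 of 3 groups, Regimen Y wins 1. Protocol Alpha wins overall but not every group — no Simpson reversal.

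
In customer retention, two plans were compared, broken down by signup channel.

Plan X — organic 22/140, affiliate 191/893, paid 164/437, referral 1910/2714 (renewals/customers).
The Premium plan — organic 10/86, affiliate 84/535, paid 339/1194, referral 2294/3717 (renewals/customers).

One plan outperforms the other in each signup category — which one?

Organic: Plan X 22/140 = 15.7%, the Premium plan 10/86 = 11.6% → Plan X
Affiliate: Plan X 191/893 = 21.4%, the Premium plan 84/535 = 15.7% → Plan X
Paid: Plan X 164/437 = 37.5%, the Premium plan 339/1194 = 28.4% → Plan X
Referral: Plan X 1910/2714 = 70.4%, the Premium plan 2294/3717 = 61.7% → Plan X
Plan X has the higher rate in all 4 groups.

Plan X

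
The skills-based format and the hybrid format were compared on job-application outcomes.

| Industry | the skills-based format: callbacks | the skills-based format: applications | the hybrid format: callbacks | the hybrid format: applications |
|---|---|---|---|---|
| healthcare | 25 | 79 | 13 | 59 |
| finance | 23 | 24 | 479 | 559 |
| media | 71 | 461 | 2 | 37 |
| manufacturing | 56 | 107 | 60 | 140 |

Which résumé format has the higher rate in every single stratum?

Healthcare: the skills-based format 25/79 = 31.6%, the hybrid format 13/59 = 22.0% → the skills-based format
Finance: the skills-based format 23/24 = 95.8%, the hybrid format 479/559 = 85.7% → the skills-based format
Media: the skills-based format 71/461 = 15.4%, the hybrid format 2/37 = 5.4% → the skills-based format
Manufacturing: the skills-based format 56/107 = 52.3%, the hybrid format 60/140 = 42.9% → the skills-based format
The skills-based format has the higher rate in all 4 groups.

the skills-based format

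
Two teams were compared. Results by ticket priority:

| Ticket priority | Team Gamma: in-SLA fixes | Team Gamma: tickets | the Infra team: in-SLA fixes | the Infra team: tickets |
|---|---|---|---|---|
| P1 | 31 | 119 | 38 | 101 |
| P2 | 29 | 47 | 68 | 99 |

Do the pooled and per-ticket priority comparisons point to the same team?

P1: Team Gamma 31/119 = 26.1%, the Infra team 38/101 = 37.6% → the Infra team
P2: Team Gamma 29/47 = 61.7%, the Infra team 68/99 = 68.7% → the Infra team
Overall: Team Gamma 60/166 = 36.1%, the Infra team 106/200 = 53.0% → the Infra team
The Infra team wins overall and in every ticket group — no reversal.

Yes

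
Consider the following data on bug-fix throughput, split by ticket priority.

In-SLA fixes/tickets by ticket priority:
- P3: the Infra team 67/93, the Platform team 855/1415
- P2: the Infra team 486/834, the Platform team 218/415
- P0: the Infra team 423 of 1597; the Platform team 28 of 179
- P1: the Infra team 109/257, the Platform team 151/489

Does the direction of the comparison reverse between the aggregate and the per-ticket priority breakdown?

Yes

P3: the Infra team 67/93 = 72.0%, the Platform team 855/1415 = 60.4% → the Infra team
P2: the Infra team 486/834 = 58.3%, the Platform team 218/415 = 52.5% → the Infra team
P0: the Infra team 423/1597 = 26.5%, the Platform team 28/179 = 15.6% → the Infra team
P1: the Infra team 109/257 = 42.4%, the Platform team 151/489 = 30.9% → the Infra team
Overall: the Infra team 1085/2781 = 39.0%, the Platform team 1252/2498 = 50.1% → the Platform team
The Infra team wins each ticket group but the Platform team wins overall — the comparison reverses. The Infra team's tickets skew toward P0, which has a lower base rate.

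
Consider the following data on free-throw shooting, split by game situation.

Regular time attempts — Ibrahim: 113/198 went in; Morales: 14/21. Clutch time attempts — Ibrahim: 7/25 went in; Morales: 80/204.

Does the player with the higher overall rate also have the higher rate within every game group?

No

Regular time: Ibrahim 113/198 = 57.1%, Morales 14/21 = 66.7% → Morales
Clutch time: Ibrahim 7/25 = 28.0%, Morales 80/204 = 39.2% → Morales
Overall: Ibrahim 120/223 = 53.8%, Morales 94/225 = 41.8% → Ibrahim
Morales wins each game group but Ibrahim wins overall — the comparison reverses. Morales's attempts skew toward clutch time, which has a lower base rate.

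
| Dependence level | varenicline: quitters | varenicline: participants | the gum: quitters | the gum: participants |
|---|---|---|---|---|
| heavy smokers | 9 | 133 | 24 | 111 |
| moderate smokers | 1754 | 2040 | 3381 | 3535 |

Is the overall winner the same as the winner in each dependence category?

Heavy smokers: varenicline 9/133 = 6.8%, the gum 24/111 = 21.6% → the gum
Moderate smokers: varenicline 1754/2040 = 86.0%, the gum 3381/3535 = 95.6% → the gum
Overall: varenicline 1763/2173 = 81.1%, the gum 3405/3646 = 93.4% → the gum
The gum wins overall and in every dependence group — no reversal.

Yes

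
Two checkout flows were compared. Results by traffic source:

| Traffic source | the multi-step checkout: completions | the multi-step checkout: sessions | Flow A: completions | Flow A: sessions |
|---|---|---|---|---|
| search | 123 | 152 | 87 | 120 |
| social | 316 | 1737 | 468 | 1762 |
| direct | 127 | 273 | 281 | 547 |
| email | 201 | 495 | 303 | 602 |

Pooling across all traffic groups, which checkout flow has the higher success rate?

Search: the multi-step checkout 123/152 = 80.9%, Flow A 87/120 = 72.5% → the multi-step checkout
Social: the multi-step checkout 316/1737 = 18.2%, Flow A 468/1762 = 26.6% → Flow A
Direct: the multi-step checkout 127/273 = 46.5%, Flow A 281/547 = 51.4% → Flow A
Email: the multi-step checkout 201/495 = 40.6%, Flow A 303/602 = 50.3% → Flow A
Overall: the multi-step checkout 767/2657 = 28.9%, Flow A 1139/3031 = 37.6% → Flow A
(Neither sweeps every traffic group, but Flow A has the higher pooled rate.)

Flow A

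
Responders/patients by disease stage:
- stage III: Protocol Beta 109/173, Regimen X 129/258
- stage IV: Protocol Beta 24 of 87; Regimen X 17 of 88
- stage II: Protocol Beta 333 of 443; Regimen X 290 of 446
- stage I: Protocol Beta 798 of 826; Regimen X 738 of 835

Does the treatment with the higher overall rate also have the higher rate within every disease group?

Yes

Stage III: Protocol Beta 109/173 = 63.0%, Regimen X 129/258 = 50.0% → Protocol Beta
Stage IV: Protocol Beta 24/87 = 27.6%, Regimen X 17/88 = 19.3% → Protocol Beta
Stage II: Protocol Beta 333/443 = 75.2%, Regimen X 290/446 = 65.0% → Protocol Beta
Stage I: Protocol Beta 798/826 = 96.6%, Regimen X 738/835 = 88.4% → Protocol Beta
Overall: Protocol Beta 1264/1529 = 82.7%, Regimen X 1174/1627 = 72.2% → Protocol Beta
Protocol Beta wins overall and in every disease group — no reversal.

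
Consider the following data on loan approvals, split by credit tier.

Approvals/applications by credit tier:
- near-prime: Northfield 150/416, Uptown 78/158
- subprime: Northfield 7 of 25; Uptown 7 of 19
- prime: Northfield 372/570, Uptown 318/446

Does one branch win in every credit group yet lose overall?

Near-prime: Northfield 150/416 = 36.1%, Uptown 78/158 = 49.4% → Uptown
Subprime: Northfield 7/25 = 28.0%, Uptown 7/19 = 36.8% → Uptown
Prime: Northfield 372/570 = 65.3%, Uptown 318/446 = 71.3% → Uptown
Overall: Northfield 529/1011 = 52.3%, Uptown 403/623 = 64.7% → Uptown
Uptown wins overall and in every credit group — no reversal.

No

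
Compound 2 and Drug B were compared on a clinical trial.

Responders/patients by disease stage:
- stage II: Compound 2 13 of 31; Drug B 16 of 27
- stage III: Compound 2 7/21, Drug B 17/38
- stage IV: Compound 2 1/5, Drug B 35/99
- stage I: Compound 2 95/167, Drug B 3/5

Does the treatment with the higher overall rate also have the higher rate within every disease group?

Stage II: Compound 2 13/31 = 41.9%, Drug B 16/27 = 59.3% → Drug B
Stage III: Compound 2 7/21 = 33.3%, Drug B 17/38 = 44.7% → Drug B
Stage IV: Compound 2 1/5 = 20.0%, Drug B 35/99 = 35.4% → Drug B
Stage I: Compound 2 95/167 = 56.9%, Drug B 3/5 = 60.0% → Drug B
Overall: Compound 2 116/224 = 51.8%, Drug B 71/169 = 42.0% → Compound 2
Drug B wins each disease group but Compound 2 wins overall — the comparison reverses. Drug B's patients skew toward stage IV, which has a lower base rate.

No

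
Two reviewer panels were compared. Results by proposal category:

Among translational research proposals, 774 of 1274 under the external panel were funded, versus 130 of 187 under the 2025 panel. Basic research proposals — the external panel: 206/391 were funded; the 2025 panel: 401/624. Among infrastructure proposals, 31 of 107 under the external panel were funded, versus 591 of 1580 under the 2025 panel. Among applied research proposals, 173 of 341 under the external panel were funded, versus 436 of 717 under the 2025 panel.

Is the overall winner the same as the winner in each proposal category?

No

Translational research: the external panel 774/1274 = 60.8%, the 2025 panel 130/187 = 69.5% → the 2025 panel
Basic research: the external panel 206/391 = 52.7%, the 2025 panel 401/624 = 64.3% → the 2025 panel
Infrastructure: the external panel 31/107 = 29.0%, the 2025 panel 591/1580 = 37.4% → the 2025 panel
Applied research: the external panel 173/341 = 50.7%, the 2025 panel 436/717 = 60.8% → the 2025 panel
Overall: the external panel 1184/2113 = 56.0%, the 2025 panel 1558/3108 = 50.1% → the external panel
The 2025 panel wins each proposal group but the external panel wins overall — the comparison reverses. The 2025 panel's proposals skew toward infrastructure, which has a lower base rate.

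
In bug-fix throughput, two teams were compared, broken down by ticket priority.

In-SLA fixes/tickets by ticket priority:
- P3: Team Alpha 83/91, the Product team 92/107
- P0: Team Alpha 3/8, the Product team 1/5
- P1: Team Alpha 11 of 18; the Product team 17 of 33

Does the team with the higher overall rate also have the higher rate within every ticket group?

Yes

P3: Team Alpha 83/91 = 91.2%, the Product team 92/107 = 86.0% → Team Alpha
P0: Team Alpha 3/8 = 37.5%, the Product team 1/5 = 20.0% → Team Alpha
P1: Team Alpha 11/18 = 61.1%, the Product team 17/33 = 51.5% → Team Alpha
Overall: Team Alpha 97/117 = 82.9%, the Product team 110/145 = 75.9% → Team Alpha
Team Alpha wins overall and in every ticket group — no reversal.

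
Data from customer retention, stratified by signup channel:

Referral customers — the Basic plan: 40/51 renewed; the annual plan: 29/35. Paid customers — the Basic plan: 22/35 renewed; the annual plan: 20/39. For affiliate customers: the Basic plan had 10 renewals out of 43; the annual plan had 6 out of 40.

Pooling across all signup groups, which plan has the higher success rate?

Referral: the Basic plan 40/51 = 78.4%, the annual plan 29/35 = 82.9% → the annual plan
Paid: the Basic plan 22/35 = 62.9%, the annual plan 20/39 = 51.3% → the Basic plan
Affiliate: the Basic plan 10/43 = 23.3%, the annual plan 6/40 = 15.0% → the Basic plan
Overall: the Basic plan 72/129 = 55.8%, the annual plan 55/114 = 48.2% → the Basic plan
(Neither sweeps every signup group, but the Basic plan has the higher pooled rate.)

the Basic plan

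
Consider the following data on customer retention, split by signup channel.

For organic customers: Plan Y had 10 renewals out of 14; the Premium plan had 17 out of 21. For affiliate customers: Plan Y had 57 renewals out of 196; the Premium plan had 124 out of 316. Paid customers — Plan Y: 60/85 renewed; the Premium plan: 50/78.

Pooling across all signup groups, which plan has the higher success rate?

the Premium plan

Organic: Plan Y 10/14 = 71.4%, the Premium plan 17/21 = 81.0% → the Premium plan
Affiliate: Plan Y 57/196 = 29.1%, the Premium plan 124/316 = 39.2% → the Premium plan
Paid: Plan Y 60/85 = 70.6%, the Premium plan 50/78 = 64.1% → Plan Y
Overall: Plan Y 127/295 = 43.1%, the Premium plan 191/415 = 46.0% → the Premium plan
(Neither sweeps every signup group, but the Premium plan has the higher pooled rate.)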